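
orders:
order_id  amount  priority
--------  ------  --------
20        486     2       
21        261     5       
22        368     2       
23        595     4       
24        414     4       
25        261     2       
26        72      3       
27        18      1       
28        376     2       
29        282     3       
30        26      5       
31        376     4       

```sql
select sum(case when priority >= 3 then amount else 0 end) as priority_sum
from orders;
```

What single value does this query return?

2026

order_id=20: ✗
order_id=21: ✓ → 261
order_id=22: ✗
order_id=23: ✓ → 595
order_id=24: ✓ → 414
order_id=25: ✗
order_id=26: ✓ → 72
order_id=27: ✗
order_id=28: ✗
order_id=29: ✓ → 282
order_id=30: ✓ → 26
order_id=31: ✓ → 376
priority_sum = 261 + 595 + 414 + 72 + 282 + 26 + 376 = 2026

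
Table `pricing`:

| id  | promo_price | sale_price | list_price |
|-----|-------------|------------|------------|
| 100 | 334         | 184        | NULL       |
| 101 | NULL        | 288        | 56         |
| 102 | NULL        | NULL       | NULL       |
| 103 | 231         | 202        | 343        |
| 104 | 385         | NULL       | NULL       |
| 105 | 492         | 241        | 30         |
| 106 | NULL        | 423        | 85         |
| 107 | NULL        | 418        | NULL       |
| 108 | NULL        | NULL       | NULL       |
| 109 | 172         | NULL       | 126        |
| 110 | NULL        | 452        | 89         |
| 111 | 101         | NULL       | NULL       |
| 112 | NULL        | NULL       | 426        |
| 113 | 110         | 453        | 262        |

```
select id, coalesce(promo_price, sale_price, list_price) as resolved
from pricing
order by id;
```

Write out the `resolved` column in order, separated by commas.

id=100: promo_price=334 → 334
id=101: promo_price=NULL, sale_price=288 → 288
id=102: promo_price=NULL, sale_price=NULL, list_price=NULL (all NULL) → NULL
id=103: promo_price=231 → 231
id=104: promo_price=385 → 385
id=105: promo_price=492 → 492
id=106: promo_price=NULL, sale_price=423 → 423
id=107: promo_price=NULL, sale_price=418 → 418
id=108: promo_price=NULL, sale_price=NULL, list_price=NULL (all NULL) → NULL
id=109: promo_price=172 → 172
id=110: promo_price=NULL, sale_price=452 → 452
id=111: promo_price=101 → 101
id=112: promo_price=NULL, sale_price=NULL, list_price=426 → 426
id=113: promo_price=110 → 110

334, 288, NULL, 231, 385, 492, 423, 418, NULL, 172, 452, 101, 426, 110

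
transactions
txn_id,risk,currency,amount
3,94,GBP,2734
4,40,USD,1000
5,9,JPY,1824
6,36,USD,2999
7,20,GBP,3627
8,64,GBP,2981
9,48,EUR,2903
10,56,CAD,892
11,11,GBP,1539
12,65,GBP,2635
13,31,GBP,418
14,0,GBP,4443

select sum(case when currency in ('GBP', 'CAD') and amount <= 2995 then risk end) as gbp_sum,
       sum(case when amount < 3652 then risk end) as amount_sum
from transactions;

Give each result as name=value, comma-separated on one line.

gbp_sum=321, amount_sum=474

[gbp_sum: currency in ('GBP', 'CAD') and amount <= 2995]
txn_id=3: ✓ → 94
txn_id=4: ✗
txn_id=5: ✗
txn_id=6: ✗
txn_id=7: ✗
txn_id=8: ✓ → 64
txn_id=9: ✗
txn_id=10: ✓ → 56
txn_id=11: ✓ → 11
txn_id=12: ✓ → 65
txn_id=13: ✓ → 31
txn_id=14: ✗
gbp_sum = 94 + 64 + 56 + 11 + 65 + 31 = 321
—
[amount_sum: amount < 3652]
txn_id=3: ✓ → 94
txn_id=4: ✓ → 40
txn_id=5: ✓ → 9
txn_id=6: ✓ → 36
txn_id=7: ✓ → 20
txn_id=8: ✓ → 64
txn_id=9: ✓ → 48
txn_id=10: ✓ → 56
txn_id=11: ✓ → 11
txn_id=12: ✓ → 65
txn_id=13: ✓ → 31
txn_id=14: ✗
amount_sum = 94 + 40 + 9 + 36 + 20 + 64 + 48 + 56 + 11 + 65 + 31 = 474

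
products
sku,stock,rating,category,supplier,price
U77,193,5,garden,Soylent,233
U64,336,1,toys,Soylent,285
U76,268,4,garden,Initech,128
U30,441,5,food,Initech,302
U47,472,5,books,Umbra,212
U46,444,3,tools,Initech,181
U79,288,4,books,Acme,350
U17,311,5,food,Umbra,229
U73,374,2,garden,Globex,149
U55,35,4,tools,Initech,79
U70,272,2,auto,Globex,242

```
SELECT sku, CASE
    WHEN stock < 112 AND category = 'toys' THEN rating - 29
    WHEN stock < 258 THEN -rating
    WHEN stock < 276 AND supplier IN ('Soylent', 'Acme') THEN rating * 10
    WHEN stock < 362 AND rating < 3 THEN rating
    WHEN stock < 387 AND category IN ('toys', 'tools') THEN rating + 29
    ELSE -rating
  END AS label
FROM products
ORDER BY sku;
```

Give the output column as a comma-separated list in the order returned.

-5, -5, -3, -5, -4, 1, 2, -2, -4, -5, -4

sku=U17: ELSE → -5
sku=U30: ELSE → -5
sku=U46: ELSE → -3
sku=U47: ELSE → -5
sku=U55: stock < 258 → -4
sku=U64: stock < 362 AND rating < 3 → 1
sku=U70: stock < 362 AND rating < 3 → 2
sku=U73: ELSE → -2
sku=U76: ELSE → -4
sku=U77: stock < 258 → -5
sku=U79: ELSE → -4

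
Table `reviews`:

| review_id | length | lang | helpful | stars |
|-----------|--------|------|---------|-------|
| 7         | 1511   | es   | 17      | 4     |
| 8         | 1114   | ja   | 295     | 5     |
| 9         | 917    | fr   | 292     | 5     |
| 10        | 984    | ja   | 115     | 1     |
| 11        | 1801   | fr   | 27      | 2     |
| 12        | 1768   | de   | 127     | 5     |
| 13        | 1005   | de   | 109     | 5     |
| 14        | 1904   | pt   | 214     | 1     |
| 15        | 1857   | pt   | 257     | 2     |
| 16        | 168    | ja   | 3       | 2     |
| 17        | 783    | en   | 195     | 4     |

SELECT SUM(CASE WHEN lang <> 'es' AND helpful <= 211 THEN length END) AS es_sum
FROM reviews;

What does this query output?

6509

review_id=7: ✗
review_id=8: ✗
review_id=9: ✗
review_id=10: ✓ → 984
review_id=11: ✓ → 1801
review_id=12: ✓ → 1768
review_id=13: ✓ → 1005
review_id=14: ✗
review_id=15: ✗
review_id=16: ✓ → 168
review_id=17: ✓ → 783
es_sum = 984 + 1801 + 1768 + 1005 + 168 + 783 = 6509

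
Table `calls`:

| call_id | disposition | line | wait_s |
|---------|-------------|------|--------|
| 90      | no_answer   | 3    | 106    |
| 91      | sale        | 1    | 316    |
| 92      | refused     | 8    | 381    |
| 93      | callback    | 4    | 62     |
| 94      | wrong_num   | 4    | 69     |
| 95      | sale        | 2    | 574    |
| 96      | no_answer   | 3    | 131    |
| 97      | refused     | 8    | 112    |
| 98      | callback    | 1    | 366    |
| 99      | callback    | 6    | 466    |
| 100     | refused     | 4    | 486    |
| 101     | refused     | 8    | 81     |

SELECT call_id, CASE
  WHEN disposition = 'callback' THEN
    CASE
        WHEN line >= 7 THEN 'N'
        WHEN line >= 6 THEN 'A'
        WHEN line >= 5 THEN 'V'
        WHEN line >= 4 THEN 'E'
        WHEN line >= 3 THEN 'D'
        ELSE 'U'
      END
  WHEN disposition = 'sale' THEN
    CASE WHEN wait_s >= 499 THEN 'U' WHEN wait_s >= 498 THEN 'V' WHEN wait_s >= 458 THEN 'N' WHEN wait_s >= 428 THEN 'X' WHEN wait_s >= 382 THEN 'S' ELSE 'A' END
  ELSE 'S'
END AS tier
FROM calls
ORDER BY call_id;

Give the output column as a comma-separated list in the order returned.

S, A, S, E, S, U, S, S, U, A, S, S

call_id=90: disposition='no_answer' → outer ELSE → S
call_id=91: disposition='sale' → inner[ELSE] → A
call_id=92: disposition='refused' → outer ELSE → S
call_id=93: disposition='callback' → inner[line >= 4] → E
call_id=94: disposition='wrong_num' → outer ELSE → S
call_id=95: disposition='sale' → inner[wait_s >= 499] → U
call_id=96: disposition='no_answer' → outer ELSE → S
call_id=97: disposition='refused' → outer ELSE → S
call_id=98: disposition='callback' → inner[ELSE] → U
call_id=99: disposition='callback' → inner[line >= 6] → A
call_id=100: disposition='refused' → outer ELSE → S
call_id=101: disposition='refused' → outer ELSE → S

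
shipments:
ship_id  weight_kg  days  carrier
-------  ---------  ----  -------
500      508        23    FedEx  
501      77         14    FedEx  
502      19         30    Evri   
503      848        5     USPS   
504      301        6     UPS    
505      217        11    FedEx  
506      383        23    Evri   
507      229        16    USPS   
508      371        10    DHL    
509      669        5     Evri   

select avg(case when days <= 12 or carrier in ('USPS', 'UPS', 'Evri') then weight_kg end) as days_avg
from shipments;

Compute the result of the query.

379.625

ship_id=500: ✗
ship_id=501: ✗
ship_id=502: ✓ → 19
ship_id=503: ✓ → 848
ship_id=504: ✓ → 301
ship_id=505: ✓ → 217
ship_id=506: ✓ → 383
ship_id=507: ✓ → 229
ship_id=508: ✓ → 371
ship_id=509: ✓ → 669
days_avg = (19 + 848 + 301 + 217 + 383 + 229 + 371 + 669) / 8 = 379.625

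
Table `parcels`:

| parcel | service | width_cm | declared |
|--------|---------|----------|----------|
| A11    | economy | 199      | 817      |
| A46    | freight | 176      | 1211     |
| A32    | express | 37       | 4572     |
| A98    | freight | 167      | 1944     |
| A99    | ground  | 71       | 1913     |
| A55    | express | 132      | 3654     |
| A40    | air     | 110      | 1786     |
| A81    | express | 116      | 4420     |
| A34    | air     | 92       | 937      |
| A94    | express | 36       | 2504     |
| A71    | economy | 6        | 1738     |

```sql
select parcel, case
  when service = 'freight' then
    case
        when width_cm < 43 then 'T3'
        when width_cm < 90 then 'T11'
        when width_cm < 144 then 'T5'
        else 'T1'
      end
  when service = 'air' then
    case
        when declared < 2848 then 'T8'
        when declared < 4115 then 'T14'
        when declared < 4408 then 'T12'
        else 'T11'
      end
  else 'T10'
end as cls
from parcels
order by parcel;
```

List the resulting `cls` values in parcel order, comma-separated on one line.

parcel=A11: service='economy' → outer ELSE → T10
parcel=A32: service='express' → outer ELSE → T10
parcel=A34: service='air' → inner[declared < 2848] → T8
parcel=A40: service='air' → inner[declared < 2848] → T8
parcel=A46: service='freight' → inner[ELSE] → T1
parcel=A55: service='express' → outer ELSE → T10
parcel=A71: service='economy' → outer ELSE → T10
parcel=A81: service='express' → outer ELSE → T10
parcel=A94: service='express' → outer ELSE → T10
parcel=A98: service='freight' → inner[ELSE] → T1
parcel=A99: service='ground' → outer ELSE → T10

T10, T10, T8, T8, T1, T10, T10, T10, T10, T1, T10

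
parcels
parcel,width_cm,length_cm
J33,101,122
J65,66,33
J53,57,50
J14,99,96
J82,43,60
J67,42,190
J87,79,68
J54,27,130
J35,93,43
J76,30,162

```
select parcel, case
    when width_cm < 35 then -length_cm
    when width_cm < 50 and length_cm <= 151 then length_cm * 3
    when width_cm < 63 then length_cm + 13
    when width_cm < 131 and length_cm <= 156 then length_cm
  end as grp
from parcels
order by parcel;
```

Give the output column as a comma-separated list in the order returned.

parcel=J14: width_cm < 131 and length_cm <= 156 → 96
parcel=J33: width_cm < 131 and length_cm <= 156 → 122
parcel=J35: width_cm < 131 and length_cm <= 156 → 43
parcel=J53: width_cm < 63 → 63
parcel=J54: width_cm < 35 → -130
parcel=J65: width_cm < 131 and length_cm <= 156 → 33
parcel=J67: width_cm < 63 → 203
parcel=J76: width_cm < 35 → -162
parcel=J82: width_cm < 50 and length_cm <= 151 → 180
parcel=J87: width_cm < 131 and length_cm <= 156 → 68

96, 122, 43, 63, -130, 33, 203, -162, 180, 68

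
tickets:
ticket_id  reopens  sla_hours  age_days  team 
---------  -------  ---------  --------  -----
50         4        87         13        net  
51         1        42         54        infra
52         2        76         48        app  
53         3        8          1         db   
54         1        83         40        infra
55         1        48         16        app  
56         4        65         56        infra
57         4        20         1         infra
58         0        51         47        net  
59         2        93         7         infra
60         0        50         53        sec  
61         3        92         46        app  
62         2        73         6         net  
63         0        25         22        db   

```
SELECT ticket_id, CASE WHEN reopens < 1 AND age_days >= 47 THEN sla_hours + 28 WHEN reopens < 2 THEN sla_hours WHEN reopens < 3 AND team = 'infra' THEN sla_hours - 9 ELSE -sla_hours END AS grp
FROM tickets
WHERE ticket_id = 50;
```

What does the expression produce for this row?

-87

ticket_id = 50: reopens=4, sla_hours=87, age_days=13, team=net.
reopens < 1 AND age_days >= 47 → false
reopens < 2 → false
reopens < 3 AND team = 'infra' → false
No prior WHEN matched → ELSE → -87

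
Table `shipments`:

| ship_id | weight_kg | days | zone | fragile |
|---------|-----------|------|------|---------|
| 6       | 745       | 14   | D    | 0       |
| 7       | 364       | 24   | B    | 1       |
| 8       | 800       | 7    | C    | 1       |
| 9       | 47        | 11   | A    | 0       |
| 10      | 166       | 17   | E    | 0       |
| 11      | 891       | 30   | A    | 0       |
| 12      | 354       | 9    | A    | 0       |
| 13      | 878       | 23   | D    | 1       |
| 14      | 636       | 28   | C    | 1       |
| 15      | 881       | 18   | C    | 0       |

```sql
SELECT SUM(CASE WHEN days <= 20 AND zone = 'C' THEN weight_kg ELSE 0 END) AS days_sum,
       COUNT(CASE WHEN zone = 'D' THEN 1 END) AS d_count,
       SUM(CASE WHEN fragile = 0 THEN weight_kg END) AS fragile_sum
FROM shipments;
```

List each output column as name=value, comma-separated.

[days_sum: days <= 20 AND zone = 'C']
ship_id=6: ✗
ship_id=7: ✗
ship_id=8: ✓ → 800
ship_id=9: ✗
ship_id=10: ✗
ship_id=11: ✗
ship_id=12: ✗
ship_id=13: ✗
ship_id=14: ✗
ship_id=15: ✓ → 881
days_sum = 800 + 881 = 1681
—
[d_count: zone = 'D']
ship_id=6: ✓ → 1
ship_id=7: ✗
ship_id=8: ✗
ship_id=9: ✗
ship_id=10: ✗
ship_id=11: ✗
ship_id=12: ✗
ship_id=13: ✓ → 1
ship_id=14: ✗
ship_id=15: ✗
d_count = COUNT(1, 1) = 2
—
[fragile_sum: fragile = 0]
ship_id=6: ✓ → 745
ship_id=7: ✗
ship_id=8: ✗
ship_id=9: ✓ → 47
ship_id=10: ✓ → 166
ship_id=11: ✓ → 891
ship_id=12: ✓ → 354
ship_id=13: ✗
ship_id=14: ✗
ship_id=15: ✓ → 881
fragile_sum = 745 + 47 + 166 + 891 + 354 + 881 = 3084

days_sum=1681, d_count=2, fragile_sum=3084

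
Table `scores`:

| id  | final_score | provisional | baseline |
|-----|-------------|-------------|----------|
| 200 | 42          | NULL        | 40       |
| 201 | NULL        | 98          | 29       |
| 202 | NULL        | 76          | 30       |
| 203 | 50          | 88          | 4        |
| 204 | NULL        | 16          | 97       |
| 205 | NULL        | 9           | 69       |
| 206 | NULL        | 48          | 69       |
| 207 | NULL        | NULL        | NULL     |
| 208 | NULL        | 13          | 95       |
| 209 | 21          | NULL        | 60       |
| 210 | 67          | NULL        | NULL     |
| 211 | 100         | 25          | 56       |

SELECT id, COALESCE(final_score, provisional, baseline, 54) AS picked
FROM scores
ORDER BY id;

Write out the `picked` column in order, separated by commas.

42, 98, 76, 50, 16, 9, 48, 54, 13, 21, 67, 100

id=200: final_score=42 → 42
id=201: final_score=NULL, provisional=98 → 98
id=202: final_score=NULL, provisional=76 → 76
id=203: final_score=50 → 50
id=204: final_score=NULL, provisional=16 → 16
id=205: final_score=NULL, provisional=9 → 9
id=206: final_score=NULL, provisional=48 → 48
id=207: final_score=NULL, provisional=NULL, baseline=NULL, → literal 54 → 54
id=208: final_score=NULL, provisional=13 → 13
id=209: final_score=21 → 21
id=210: final_score=67 → 67
id=211: final_score=100 → 100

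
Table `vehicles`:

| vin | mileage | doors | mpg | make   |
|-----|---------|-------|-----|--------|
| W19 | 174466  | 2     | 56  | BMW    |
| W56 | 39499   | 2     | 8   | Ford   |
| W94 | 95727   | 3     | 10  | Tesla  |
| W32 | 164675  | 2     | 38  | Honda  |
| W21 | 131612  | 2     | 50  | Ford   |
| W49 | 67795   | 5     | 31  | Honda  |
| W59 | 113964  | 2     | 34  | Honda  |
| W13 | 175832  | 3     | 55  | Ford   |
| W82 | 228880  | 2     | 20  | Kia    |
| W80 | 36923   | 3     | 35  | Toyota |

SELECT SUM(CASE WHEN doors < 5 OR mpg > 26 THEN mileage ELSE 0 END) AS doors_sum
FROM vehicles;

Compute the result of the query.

vin=W19: ✓ → 174466
vin=W56: ✓ → 39499
vin=W94: ✓ → 95727
vin=W32: ✓ → 164675
vin=W21: ✓ → 131612
vin=W49: ✓ → 67795
vin=W59: ✓ → 113964
vin=W13: ✓ → 175832
vin=W82: ✓ → 228880
vin=W80: ✓ → 36923
doors_sum = 174466 + 39499 + 95727 + 164675 + 131612 + 67795 + 113964 + 175832 + 228880 + 36923 = 1229373

1229373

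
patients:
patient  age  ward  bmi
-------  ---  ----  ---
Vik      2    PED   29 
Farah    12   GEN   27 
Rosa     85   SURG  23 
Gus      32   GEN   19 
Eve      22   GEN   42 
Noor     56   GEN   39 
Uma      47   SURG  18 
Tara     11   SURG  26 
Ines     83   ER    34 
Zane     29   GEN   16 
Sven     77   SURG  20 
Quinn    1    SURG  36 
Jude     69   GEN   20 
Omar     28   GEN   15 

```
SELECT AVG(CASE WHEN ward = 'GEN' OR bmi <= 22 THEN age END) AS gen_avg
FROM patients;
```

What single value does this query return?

41.3333333333

patient=Vik: ✗
patient=Farah: ✓ → 12
patient=Rosa: ✗
patient=Gus: ✓ → 32
patient=Eve: ✓ → 22
patient=Noor: ✓ → 56
patient=Uma: ✓ → 47
patient=Tara: ✗
patient=Ines: ✗
patient=Zane: ✓ → 29
patient=Sven: ✓ → 77
patient=Quinn: ✗
patient=Jude: ✓ → 69
patient=Omar: ✓ → 28
gen_avg = (12 + 32 + 22 + 56 + 47 + 29 + 77 + 69 + 28) / 9 = 41.3333333333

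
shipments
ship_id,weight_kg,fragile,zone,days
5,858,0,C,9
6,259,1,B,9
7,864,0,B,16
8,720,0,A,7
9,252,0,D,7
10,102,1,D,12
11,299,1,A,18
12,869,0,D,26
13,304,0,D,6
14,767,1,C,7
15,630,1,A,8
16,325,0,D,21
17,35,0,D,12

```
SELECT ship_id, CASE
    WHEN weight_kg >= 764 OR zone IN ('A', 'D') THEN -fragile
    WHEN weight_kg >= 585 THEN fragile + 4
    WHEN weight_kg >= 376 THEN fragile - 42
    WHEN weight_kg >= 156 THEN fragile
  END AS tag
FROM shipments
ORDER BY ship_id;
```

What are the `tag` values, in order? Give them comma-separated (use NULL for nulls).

0, 1, 0, 0, 0, -1, -1, 0, 0, -1, -1, 0, 0

ship_id=5: weight_kg >= 764 OR zone IN ('A', 'D') → 0
ship_id=6: weight_kg >= 156 → 1
ship_id=7: weight_kg >= 764 OR zone IN ('A', 'D') → 0
ship_id=8: weight_kg >= 764 OR zone IN ('A', 'D') → 0
ship_id=9: weight_kg >= 764 OR zone IN ('A', 'D') → 0
ship_id=10: weight_kg >= 764 OR zone IN ('A', 'D') → -1
ship_id=11: weight_kg >= 764 OR zone IN ('A', 'D') → -1
ship_id=12: weight_kg >= 764 OR zone IN ('A', 'D') → 0
ship_id=13: weight_kg >= 764 OR zone IN ('A', 'D') → 0
ship_id=14: weight_kg >= 764 OR zone IN ('A', 'D') → -1
ship_id=15: weight_kg >= 764 OR zone IN ('A', 'D') → -1
ship_id=16: weight_kg >= 764 OR zone IN ('A', 'D') → 0
ship_id=17: weight_kg >= 764 OR zone IN ('A', 'D') → 0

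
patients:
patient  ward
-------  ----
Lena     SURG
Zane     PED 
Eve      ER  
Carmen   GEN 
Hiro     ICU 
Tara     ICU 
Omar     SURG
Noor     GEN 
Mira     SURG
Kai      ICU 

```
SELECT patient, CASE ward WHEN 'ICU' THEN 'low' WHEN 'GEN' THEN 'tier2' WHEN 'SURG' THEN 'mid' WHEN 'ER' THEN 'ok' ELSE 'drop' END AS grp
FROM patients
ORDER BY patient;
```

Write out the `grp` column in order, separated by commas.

patient=Carmen: ward='GEN' → tier2
patient=Eve: ward='ER' → ok
patient=Hiro: ward='ICU' → low
patient=Kai: ward='ICU' → low
patient=Lena: ward='SURG' → mid
patient=Mira: ward='SURG' → mid
patient=Noor: ward='GEN' → tier2
patient=Omar: ward='SURG' → mid
patient=Tara: ward='ICU' → low
patient=Zane: ELSE → drop

tier2, ok, low, low, mid, mid, tier2, mid, low, drop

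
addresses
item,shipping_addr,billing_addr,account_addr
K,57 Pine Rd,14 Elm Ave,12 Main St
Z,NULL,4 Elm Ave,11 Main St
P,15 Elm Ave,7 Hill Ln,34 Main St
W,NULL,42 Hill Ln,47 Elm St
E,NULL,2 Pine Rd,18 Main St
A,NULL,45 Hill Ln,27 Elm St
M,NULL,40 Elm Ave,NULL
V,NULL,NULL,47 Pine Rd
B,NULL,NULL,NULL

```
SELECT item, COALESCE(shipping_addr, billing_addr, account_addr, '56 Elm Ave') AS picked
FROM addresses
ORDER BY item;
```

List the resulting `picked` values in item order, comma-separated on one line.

item=A: shipping_addr=NULL, billing_addr=45 Hill Ln → 45 Hill Ln
item=B: shipping_addr=NULL, billing_addr=NULL, account_addr=NULL, → literal 56 Elm Ave → 56 Elm Ave
item=E: shipping_addr=NULL, billing_addr=2 Pine Rd → 2 Pine Rd
item=K: shipping_addr=57 Pine Rd → 57 Pine Rd
item=M: shipping_addr=NULL, billing_addr=40 Elm Ave → 40 Elm Ave
item=P: shipping_addr=15 Elm Ave → 15 Elm Ave
item=V: shipping_addr=NULL, billing_addr=NULL, account_addr=47 Pine Rd → 47 Pine Rd
item=W: shipping_addr=NULL, billing_addr=42 Hill Ln → 42 Hill Ln
item=Z: shipping_addr=NULL, billing_addr=4 Elm Ave → 4 Elm Ave

45 Hill Ln, 56 Elm Ave, 2 Pine Rd, 57 Pine Rd, 40 Elm Ave, 15 Elm Ave, 47 Pine Rd, 42 Hill Ln, 4 Elm Ave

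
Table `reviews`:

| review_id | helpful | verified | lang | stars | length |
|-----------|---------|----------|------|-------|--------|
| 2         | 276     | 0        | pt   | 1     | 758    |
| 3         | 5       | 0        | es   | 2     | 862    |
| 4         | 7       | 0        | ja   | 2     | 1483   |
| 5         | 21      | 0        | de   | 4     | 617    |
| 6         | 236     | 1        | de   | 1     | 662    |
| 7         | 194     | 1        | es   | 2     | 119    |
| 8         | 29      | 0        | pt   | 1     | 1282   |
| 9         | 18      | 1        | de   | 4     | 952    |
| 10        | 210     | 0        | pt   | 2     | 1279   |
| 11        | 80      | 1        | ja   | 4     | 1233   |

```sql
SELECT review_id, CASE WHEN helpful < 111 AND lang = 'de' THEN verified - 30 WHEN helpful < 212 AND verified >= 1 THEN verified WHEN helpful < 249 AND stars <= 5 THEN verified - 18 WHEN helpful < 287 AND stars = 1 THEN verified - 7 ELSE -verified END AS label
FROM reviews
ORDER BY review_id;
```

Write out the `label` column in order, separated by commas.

-7, -18, -18, -30, -17, 1, -18, -29, -18, 1

review_id=2: helpful < 287 AND stars = 1 → -7
review_id=3: helpful < 249 AND stars <= 5 → -18
review_id=4: helpful < 249 AND stars <= 5 → -18
review_id=5: helpful < 111 AND lang = 'de' → -30
review_id=6: helpful < 249 AND stars <= 5 → -17
review_id=7: helpful < 212 AND verified >= 1 → 1
review_id=8: helpful < 249 AND stars <= 5 → -18
review_id=9: helpful < 111 AND lang = 'de' → -29
review_id=10: helpful < 249 AND stars <= 5 → -18
review_id=11: helpful < 212 AND verified >= 1 → 1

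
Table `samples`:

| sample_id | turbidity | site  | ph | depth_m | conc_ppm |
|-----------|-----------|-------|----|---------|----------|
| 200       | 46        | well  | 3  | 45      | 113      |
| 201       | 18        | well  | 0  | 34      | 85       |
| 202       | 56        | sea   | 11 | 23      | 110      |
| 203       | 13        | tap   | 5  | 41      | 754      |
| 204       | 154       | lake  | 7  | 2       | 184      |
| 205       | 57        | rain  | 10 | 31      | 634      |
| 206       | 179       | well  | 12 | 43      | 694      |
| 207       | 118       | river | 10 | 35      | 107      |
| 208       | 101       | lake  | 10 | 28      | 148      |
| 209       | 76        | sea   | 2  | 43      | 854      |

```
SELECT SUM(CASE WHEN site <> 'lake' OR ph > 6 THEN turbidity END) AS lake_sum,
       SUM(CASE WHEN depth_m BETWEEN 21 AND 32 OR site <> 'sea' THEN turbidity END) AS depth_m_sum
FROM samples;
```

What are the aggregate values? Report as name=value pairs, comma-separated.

lake_sum=818, depth_m_sum=742

[lake_sum: site <> 'lake' OR ph > 6]
sample_id=200: ✓ → 46
sample_id=201: ✓ → 18
sample_id=202: ✓ → 56
sample_id=203: ✓ → 13
sample_id=204: ✓ → 154
sample_id=205: ✓ → 57
sample_id=206: ✓ → 179
sample_id=207: ✓ → 118
sample_id=208: ✓ → 101
sample_id=209: ✓ → 76
lake_sum = 46 + 18 + 56 + 13 + 154 + 57 + 179 + 118 + 101 + 76 = 818
—
[depth_m_sum: depth_m BETWEEN 21 AND 32 OR site <> 'sea']
sample_id=200: ✓ → 46
sample_id=201: ✓ → 18
sample_id=202: ✓ → 56
sample_id=203: ✓ → 13
sample_id=204: ✓ → 154
sample_id=205: ✓ → 57
sample_id=206: ✓ → 179
sample_id=207: ✓ → 118
sample_id=208: ✓ → 101
sample_id=209: ✗
depth_m_sum = 46 + 18 + 56 + 13 + 154 + 57 + 179 + 118 + 101 = 742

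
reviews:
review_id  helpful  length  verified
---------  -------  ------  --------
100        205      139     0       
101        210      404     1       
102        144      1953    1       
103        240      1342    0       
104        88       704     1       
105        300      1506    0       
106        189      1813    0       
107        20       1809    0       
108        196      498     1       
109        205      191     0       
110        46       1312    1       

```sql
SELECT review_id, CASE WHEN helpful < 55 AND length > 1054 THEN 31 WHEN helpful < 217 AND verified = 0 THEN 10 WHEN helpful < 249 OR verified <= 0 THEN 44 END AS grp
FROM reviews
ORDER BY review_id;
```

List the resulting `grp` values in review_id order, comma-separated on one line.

10, 44, 44, 44, 44, 44, 10, 31, 44, 10, 31

review_id=100: helpful < 217 AND verified = 0 → 10
review_id=101: helpful < 249 OR verified <= 0 → 44
review_id=102: helpful < 249 OR verified <= 0 → 44
review_id=103: helpful < 249 OR verified <= 0 → 44
review_id=104: helpful < 249 OR verified <= 0 → 44
review_id=105: helpful < 249 OR verified <= 0 → 44
review_id=106: helpful < 217 AND verified = 0 → 10
review_id=107: helpful < 55 AND length > 1054 → 31
review_id=108: helpful < 249 OR verified <= 0 → 44
review_id=109: helpful < 217 AND verified = 0 → 10
review_id=110: helpful < 55 AND length > 1054 → 31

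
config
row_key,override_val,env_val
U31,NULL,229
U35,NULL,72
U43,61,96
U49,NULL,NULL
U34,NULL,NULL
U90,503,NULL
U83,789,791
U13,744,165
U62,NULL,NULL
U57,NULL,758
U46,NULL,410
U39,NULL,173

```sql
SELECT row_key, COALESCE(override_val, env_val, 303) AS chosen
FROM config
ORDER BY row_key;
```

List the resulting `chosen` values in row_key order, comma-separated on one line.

744, 229, 303, 72, 173, 61, 410, 303, 758, 303, 789, 503

row_key=U13: override_val=744 → 744
row_key=U31: override_val=NULL, env_val=229 → 229
row_key=U34: override_val=NULL, env_val=NULL, → literal 303 → 303
row_key=U35: override_val=NULL, env_val=72 → 72
row_key=U39: override_val=NULL, env_val=173 → 173
row_key=U43: override_val=61 → 61
row_key=U46: override_val=NULL, env_val=410 → 410
row_key=U49: override_val=NULL, env_val=NULL, → literal 303 → 303
row_key=U57: override_val=NULL, env_val=758 → 758
row_key=U62: override_val=NULL, env_val=NULL, → literal 303 → 303
row_key=U83: override_val=789 → 789
row_key=U90: override_val=503 → 503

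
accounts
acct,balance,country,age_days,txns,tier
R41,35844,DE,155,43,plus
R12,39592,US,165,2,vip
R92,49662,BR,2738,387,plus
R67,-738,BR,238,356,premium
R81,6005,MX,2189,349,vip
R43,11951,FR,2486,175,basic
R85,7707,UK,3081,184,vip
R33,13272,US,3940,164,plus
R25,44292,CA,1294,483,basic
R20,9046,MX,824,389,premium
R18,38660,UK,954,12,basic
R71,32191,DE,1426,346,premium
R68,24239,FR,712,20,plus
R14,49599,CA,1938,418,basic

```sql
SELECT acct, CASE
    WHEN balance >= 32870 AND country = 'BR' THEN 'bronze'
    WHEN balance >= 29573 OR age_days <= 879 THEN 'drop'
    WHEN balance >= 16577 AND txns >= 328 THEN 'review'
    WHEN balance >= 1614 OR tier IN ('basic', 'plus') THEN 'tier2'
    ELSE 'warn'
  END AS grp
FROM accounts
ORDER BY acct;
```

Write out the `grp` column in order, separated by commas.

acct=R12: balance >= 29573 OR age_days <= 879 → drop
acct=R14: balance >= 29573 OR age_days <= 879 → drop
acct=R18: balance >= 29573 OR age_days <= 879 → drop
acct=R20: balance >= 29573 OR age_days <= 879 → drop
acct=R25: balance >= 29573 OR age_days <= 879 → drop
acct=R33: balance >= 1614 OR tier IN ('basic', 'plus') → tier2
acct=R41: balance >= 29573 OR age_days <= 879 → drop
acct=R43: balance >= 1614 OR tier IN ('basic', 'plus') → tier2
acct=R67: balance >= 29573 OR age_days <= 879 → drop
acct=R68: balance >= 29573 OR age_days <= 879 → drop
acct=R71: balance >= 29573 OR age_days <= 879 → drop
acct=R81: balance >= 1614 OR tier IN ('basic', 'plus') → tier2
acct=R85: balance >= 1614 OR tier IN ('basic', 'plus') → tier2
acct=R92: balance >= 32870 AND country = 'BR' → bronze

drop, drop, drop, drop, drop, tier2, drop, tier2, drop, drop, drop, tier2, tier2, bronze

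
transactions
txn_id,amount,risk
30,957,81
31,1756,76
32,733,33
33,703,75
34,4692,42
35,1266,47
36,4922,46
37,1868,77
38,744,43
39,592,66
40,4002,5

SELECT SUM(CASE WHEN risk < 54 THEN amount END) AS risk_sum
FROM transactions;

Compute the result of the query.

16359

txn_id=30: ✗
txn_id=31: ✗
txn_id=32: ✓ → 733
txn_id=33: ✗
txn_id=34: ✓ → 4692
txn_id=35: ✓ → 1266
txn_id=36: ✓ → 4922
txn_id=37: ✗
txn_id=38: ✓ → 744
txn_id=39: ✗
txn_id=40: ✓ → 4002
risk_sum = 733 + 4692 + 1266 + 4922 + 744 + 4002 = 16359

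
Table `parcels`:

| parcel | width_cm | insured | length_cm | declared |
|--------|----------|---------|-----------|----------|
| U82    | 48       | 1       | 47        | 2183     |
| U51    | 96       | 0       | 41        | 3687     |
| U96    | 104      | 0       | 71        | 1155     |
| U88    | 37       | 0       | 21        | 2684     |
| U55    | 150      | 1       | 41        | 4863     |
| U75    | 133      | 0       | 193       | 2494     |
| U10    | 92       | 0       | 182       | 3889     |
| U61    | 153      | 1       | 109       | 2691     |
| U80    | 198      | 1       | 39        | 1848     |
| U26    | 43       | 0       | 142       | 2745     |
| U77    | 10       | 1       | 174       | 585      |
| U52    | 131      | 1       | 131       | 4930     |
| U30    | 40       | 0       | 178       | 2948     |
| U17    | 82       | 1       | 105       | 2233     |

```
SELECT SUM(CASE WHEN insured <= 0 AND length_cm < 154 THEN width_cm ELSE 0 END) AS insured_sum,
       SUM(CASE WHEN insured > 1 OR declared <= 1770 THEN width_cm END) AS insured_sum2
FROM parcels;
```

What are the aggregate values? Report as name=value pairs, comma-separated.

insured_sum=280, insured_sum2=114

[insured_sum: insured <= 0 AND length_cm < 154]
parcel=U82: ✗
parcel=U51: ✓ → 96
parcel=U96: ✓ → 104
parcel=U88: ✓ → 37
parcel=U55: ✗
parcel=U75: ✗
parcel=U10: ✗
parcel=U61: ✗
parcel=U80: ✗
parcel=U26: ✓ → 43
parcel=U77: ✗
parcel=U52: ✗
parcel=U30: ✗
parcel=U17: ✗
insured_sum = 96 + 104 + 37 + 43 = 280
—
[insured_sum2: insured > 1 OR declared <= 1770]
parcel=U82: ✗
parcel=U51: ✗
parcel=U96: ✓ → 104
parcel=U88: ✗
parcel=U55: ✗
parcel=U75: ✗
parcel=U10: ✗
parcel=U61: ✗
parcel=U80: ✗
parcel=U26: ✗
parcel=U77: ✓ → 10
parcel=U52: ✗
parcel=U30: ✗
parcel=U17: ✗
insured_sum2 = 104 + 10 = 114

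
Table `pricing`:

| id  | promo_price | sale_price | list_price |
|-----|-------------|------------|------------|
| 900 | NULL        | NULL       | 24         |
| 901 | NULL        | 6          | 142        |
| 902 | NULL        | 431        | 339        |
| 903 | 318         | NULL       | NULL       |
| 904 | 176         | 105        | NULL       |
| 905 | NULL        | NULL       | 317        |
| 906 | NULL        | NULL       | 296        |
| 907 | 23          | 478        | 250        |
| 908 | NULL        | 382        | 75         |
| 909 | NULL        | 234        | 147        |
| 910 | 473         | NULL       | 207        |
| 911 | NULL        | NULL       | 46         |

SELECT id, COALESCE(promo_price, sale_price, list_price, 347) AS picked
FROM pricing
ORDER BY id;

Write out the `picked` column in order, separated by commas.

24, 6, 431, 318, 176, 317, 296, 23, 382, 234, 473, 46

id=900: promo_price=NULL, sale_price=NULL, list_price=24 → 24
id=901: promo_price=NULL, sale_price=6 → 6
id=902: promo_price=NULL, sale_price=431 → 431
id=903: promo_price=318 → 318
id=904: promo_price=176 → 176
id=905: promo_price=NULL, sale_price=NULL, list_price=317 → 317
id=906: promo_price=NULL, sale_price=NULL, list_price=296 → 296
id=907: promo_price=23 → 23
id=908: promo_price=NULL, sale_price=382 → 382
id=909: promo_price=NULL, sale_price=234 → 234
id=910: promo_price=473 → 473
id=911: promo_price=NULL, sale_price=NULL, list_price=46 → 46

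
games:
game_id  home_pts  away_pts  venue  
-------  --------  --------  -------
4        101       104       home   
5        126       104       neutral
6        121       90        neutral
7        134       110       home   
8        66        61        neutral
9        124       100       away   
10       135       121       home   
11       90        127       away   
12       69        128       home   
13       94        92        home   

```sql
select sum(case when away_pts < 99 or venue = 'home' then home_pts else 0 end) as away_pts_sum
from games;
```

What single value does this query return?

game_id=4: ✓ → 101
game_id=5: ✗
game_id=6: ✓ → 121
game_id=7: ✓ → 134
game_id=8: ✓ → 66
game_id=9: ✗
game_id=10: ✓ → 135
game_id=11: ✗
game_id=12: ✓ → 69
game_id=13: ✓ → 94
away_pts_sum = 101 + 121 + 134 + 66 + 135 + 69 + 94 = 720

720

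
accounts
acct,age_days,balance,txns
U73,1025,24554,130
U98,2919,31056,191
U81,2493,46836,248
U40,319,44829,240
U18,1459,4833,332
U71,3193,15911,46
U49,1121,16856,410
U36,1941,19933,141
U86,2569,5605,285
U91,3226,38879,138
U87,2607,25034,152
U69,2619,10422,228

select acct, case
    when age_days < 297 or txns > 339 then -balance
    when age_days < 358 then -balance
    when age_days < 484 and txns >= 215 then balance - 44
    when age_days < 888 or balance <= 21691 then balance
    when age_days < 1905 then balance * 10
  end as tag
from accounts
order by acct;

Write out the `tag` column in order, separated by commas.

4833, 19933, -44829, -16856, 10422, 15911, 245540, NULL, 5605, NULL, NULL, NULL

acct=U18: age_days < 888 or balance <= 21691 → 4833
acct=U36: age_days < 888 or balance <= 21691 → 19933
acct=U40: age_days < 358 → -44829
acct=U49: age_days < 297 or txns > 339 → -16856
acct=U69: age_days < 888 or balance <= 21691 → 10422
acct=U71: age_days < 888 or balance <= 21691 → 15911
acct=U73: age_days < 1905 → 245540
acct=U81: (no match → NULL) → NULL
acct=U86: age_days < 888 or balance <= 21691 → 5605
acct=U87: (no match → NULL) → NULL
acct=U91: (no match → NULL) → NULL
acct=U98: (no match → NULL) → NULL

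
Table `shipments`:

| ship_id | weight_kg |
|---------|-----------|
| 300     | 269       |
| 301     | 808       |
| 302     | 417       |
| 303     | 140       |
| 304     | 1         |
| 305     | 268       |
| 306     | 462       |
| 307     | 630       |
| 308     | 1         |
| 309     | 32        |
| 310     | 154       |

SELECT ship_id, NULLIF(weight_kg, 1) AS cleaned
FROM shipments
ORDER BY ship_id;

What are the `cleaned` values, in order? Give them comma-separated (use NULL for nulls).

269, 808, 417, 140, NULL, 268, 462, 630, NULL, 32, 154

ship_id=300: weight_kg=269 vs 1: differ → 269
ship_id=301: weight_kg=808 vs 1: differ → 808
ship_id=302: weight_kg=417 vs 1: differ → 417
ship_id=303: weight_kg=140 vs 1: differ → 140
ship_id=304: weight_kg=1 vs 1: equal → NULL
ship_id=305: weight_kg=268 vs 1: differ → 268
ship_id=306: weight_kg=462 vs 1: differ → 462
ship_id=307: weight_kg=630 vs 1: differ → 630
ship_id=308: weight_kg=1 vs 1: equal → NULL
ship_id=309: weight_kg=32 vs 1: differ → 32
ship_id=310: weight_kg=154 vs 1: differ → 154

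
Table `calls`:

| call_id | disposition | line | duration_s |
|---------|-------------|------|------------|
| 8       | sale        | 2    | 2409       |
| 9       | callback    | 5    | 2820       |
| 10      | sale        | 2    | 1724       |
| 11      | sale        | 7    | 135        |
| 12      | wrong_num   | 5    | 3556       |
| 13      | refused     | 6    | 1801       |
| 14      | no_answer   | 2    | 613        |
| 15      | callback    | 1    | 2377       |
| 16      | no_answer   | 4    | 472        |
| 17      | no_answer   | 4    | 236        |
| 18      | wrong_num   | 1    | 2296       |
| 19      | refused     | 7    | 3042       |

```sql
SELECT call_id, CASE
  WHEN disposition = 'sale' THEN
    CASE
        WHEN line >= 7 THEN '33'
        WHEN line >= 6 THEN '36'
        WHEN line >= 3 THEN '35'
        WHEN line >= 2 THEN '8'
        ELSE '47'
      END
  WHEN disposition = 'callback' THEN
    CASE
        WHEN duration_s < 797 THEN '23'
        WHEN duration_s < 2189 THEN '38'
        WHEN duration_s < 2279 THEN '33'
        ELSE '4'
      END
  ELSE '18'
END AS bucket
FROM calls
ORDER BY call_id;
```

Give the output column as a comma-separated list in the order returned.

8, 4, 8, 33, 18, 18, 18, 4, 18, 18, 18, 18

call_id=8: disposition='sale' → inner[line >= 2] → 8
call_id=9: disposition='callback' → inner[ELSE] → 4
call_id=10: disposition='sale' → inner[line >= 2] → 8
call_id=11: disposition='sale' → inner[line >= 7] → 33
call_id=12: disposition='wrong_num' → outer ELSE → 18
call_id=13: disposition='refused' → outer ELSE → 18
call_id=14: disposition='no_answer' → outer ELSE → 18
call_id=15: disposition='callback' → inner[ELSE] → 4
call_id=16: disposition='no_answer' → outer ELSE → 18
call_id=17: disposition='no_answer' → outer ELSE → 18
call_id=18: disposition='wrong_num' → outer ELSE → 18
call_id=19: disposition='refused' → outer ELSE → 18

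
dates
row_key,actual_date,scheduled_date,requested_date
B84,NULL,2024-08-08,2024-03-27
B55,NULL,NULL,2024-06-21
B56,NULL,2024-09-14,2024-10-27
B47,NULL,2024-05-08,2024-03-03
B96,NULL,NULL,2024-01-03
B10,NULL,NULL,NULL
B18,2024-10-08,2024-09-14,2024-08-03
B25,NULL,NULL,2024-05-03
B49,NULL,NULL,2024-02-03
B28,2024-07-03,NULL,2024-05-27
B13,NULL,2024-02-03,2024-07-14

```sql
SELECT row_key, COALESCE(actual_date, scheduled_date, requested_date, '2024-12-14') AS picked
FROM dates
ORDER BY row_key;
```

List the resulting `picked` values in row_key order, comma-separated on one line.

2024-12-14, 2024-02-03, 2024-10-08, 2024-05-03, 2024-07-03, 2024-05-08, 2024-02-03, 2024-06-21, 2024-09-14, 2024-08-08, 2024-01-03

row_key=B10: actual_date=NULL, scheduled_date=NULL, requested_date=NULL, → literal 2024-12-14 → 2024-12-14
row_key=B13: actual_date=NULL, scheduled_date=2024-02-03 → 2024-02-03
row_key=B18: actual_date=2024-10-08 → 2024-10-08
row_key=B25: actual_date=NULL, scheduled_date=NULL, requested_date=2024-05-03 → 2024-05-03
row_key=B28: actual_date=2024-07-03 → 2024-07-03
row_key=B47: actual_date=NULL, scheduled_date=2024-05-08 → 2024-05-08
row_key=B49: actual_date=NULL, scheduled_date=NULL, requested_date=2024-02-03 → 2024-02-03
row_key=B55: actual_date=NULL, scheduled_date=NULL, requested_date=2024-06-21 → 2024-06-21
row_key=B56: actual_date=NULL, scheduled_date=2024-09-14 → 2024-09-14
row_key=B84: actual_date=NULL, scheduled_date=2024-08-08 → 2024-08-08
row_key=B96: actual_date=NULL, scheduled_date=NULL, requested_date=2024-01-03 → 2024-01-03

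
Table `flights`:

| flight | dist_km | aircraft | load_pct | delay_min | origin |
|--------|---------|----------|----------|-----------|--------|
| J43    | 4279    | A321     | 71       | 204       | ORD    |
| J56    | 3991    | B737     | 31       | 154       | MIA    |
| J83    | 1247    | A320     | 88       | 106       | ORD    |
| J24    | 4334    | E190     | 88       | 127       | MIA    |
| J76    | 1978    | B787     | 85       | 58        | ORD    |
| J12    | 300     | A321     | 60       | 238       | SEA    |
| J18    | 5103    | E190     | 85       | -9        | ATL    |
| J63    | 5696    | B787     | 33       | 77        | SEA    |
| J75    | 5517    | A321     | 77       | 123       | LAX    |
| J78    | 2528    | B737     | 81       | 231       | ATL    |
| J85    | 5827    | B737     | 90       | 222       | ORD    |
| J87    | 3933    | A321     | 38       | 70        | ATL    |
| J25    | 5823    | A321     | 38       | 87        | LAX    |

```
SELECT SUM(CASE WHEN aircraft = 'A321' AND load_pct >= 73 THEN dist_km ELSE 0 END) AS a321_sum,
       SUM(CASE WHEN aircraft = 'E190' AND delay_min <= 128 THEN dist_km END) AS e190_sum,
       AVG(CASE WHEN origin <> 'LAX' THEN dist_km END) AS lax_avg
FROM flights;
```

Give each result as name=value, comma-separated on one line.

[a321_sum: aircraft = 'A321' AND load_pct >= 73]
flight=J43: ✗
flight=J56: ✗
flight=J83: ✗
flight=J24: ✗
flight=J76: ✗
flight=J12: ✗
flight=J18: ✗
flight=J63: ✗
flight=J75: ✓ → 5517
flight=J78: ✗
flight=J85: ✗
flight=J87: ✗
flight=J25: ✗
a321_sum = 5517
—
[e190_sum: aircraft = 'E190' AND delay_min <= 128]
flight=J43: ✗
flight=J56: ✗
flight=J83: ✗
flight=J24: ✓ → 4334
flight=J76: ✗
flight=J12: ✗
flight=J18: ✓ → 5103
flight=J63: ✗
flight=J75: ✗
flight=J78: ✗
flight=J85: ✗
flight=J87: ✗
flight=J25: ✗
e190_sum = 4334 + 5103 = 9437
—
[lax_avg: origin <> 'LAX']
flight=J43: ✓ → 4279
flight=J56: ✓ → 3991
flight=J83: ✓ → 1247
flight=J24: ✓ → 4334
flight=J76: ✓ → 1978
flight=J12: ✓ → 300
flight=J18: ✓ → 5103
flight=J63: ✓ → 5696
flight=J75: ✗
flight=J78: ✓ → 2528
flight=J85: ✓ → 5827
flight=J87: ✓ → 3933
flight=J25: ✗
lax_avg = (4279 + 3991 + 1247 + 4334 + 1978 + 300 + 5103 + 5696 + 2528 + 5827 + 3933) / 11 = 3565.0909090909

a321_sum=5517, e190_sum=9437, lax_avg=3565.0909090909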